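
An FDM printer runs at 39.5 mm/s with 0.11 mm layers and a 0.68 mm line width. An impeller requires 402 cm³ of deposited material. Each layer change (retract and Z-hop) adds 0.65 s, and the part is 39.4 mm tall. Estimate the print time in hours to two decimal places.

Line area = 0.11 × 0.68 = 0.0748 mm².
Toolpath length = 402 cm³ / 0.0748 mm² = 402000 / 0.0748 = 5374331.6 mm.
Extrusion time = 5374331.6 / 39.5 = 136059 s.
Layers = ⌈39.4/0.11⌉ = 359.
Z-hop total = 359 × 0.65, so 233.35 s.
Altogether 136059 + 233.35 = 136292.35 s, i.e. 37.86 hours.

37.86 hours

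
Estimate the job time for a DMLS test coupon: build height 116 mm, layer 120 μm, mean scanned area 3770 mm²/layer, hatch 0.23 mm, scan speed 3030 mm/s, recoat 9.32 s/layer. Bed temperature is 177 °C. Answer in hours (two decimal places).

3.96 hours

Number of layers: 116 / 0.12 → 967 (rounded up).
Hatch length per layer: 3770 / 0.23 → 16391.3 mm.
Scan time per layer = 16391.3 / 3030, so 5.4097 s.
Per-layer time: 5.4097 + 9.32 → 14.7297 s.
Total: 967 × 14.7297 s = 14243.6199 s → 3.96 hours.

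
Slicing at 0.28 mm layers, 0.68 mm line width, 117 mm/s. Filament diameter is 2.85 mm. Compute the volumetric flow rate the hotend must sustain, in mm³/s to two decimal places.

22.28

A = 0.28 × 0.68, so 0.1904 mm².
Volumetric flow = 117 × 0.1904 = 22.28 mm³/s.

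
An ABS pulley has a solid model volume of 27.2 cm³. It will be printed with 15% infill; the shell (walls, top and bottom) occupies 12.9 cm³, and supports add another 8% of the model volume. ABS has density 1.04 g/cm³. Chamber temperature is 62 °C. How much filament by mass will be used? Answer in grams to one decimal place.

Interior volume: 27.2 − 12.9 → 14.3 cm³.
Deposited infill = 0.15 × 14.3 = 2.145 cm³.
Support: 0.08 × 27.2 → 2.176 cm³.
Total extruded = 12.9 + 2.145 + 2.176, so 17.221 cm³.
Mass = 17.221 × 1.04, so 17.90984 g.

17.9 g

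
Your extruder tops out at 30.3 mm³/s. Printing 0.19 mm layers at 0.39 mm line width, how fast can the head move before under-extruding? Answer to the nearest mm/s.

Extrusion cross-section = 0.19 × 0.39, so 0.0741 mm².
v_max = Q/A = 30.3/0.0741 = 408.91 mm/s → 409 mm/s.

409 mm/s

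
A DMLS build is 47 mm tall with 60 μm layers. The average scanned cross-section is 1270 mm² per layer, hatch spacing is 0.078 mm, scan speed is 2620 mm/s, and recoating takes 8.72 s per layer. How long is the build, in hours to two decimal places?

Layer count = ceil(47 / 0.06) = 784.
Scan path per layer = 1270 / 0.078, so 16282.1 mm.
Per-layer scan time: 16282.1 / 2620 → 6.2145 s.
Time per layer: 6.2145 + 8.72 → 14.9345 s.
Total: 784 × 14.9345 s = 11708.648 s → 3.25 hours.

3.25 hours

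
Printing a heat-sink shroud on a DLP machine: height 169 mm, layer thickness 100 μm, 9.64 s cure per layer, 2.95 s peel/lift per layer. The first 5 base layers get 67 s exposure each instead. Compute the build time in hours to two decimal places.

Number of layers: 169 / 0.1 → 1690 (rounded up).
Base layers = 5 × (67 + 2.95), so 349.75 s.
Remaining layers = 1685 × (9.64 + 2.95), so 21214.15 s.
Sum: 349.75 + 21214.15 = 21563.9 s → 5.99 hours.

5.99 hours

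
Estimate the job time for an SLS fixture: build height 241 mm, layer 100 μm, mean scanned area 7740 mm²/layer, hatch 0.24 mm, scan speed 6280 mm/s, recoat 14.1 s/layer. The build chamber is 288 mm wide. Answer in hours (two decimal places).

12.88 hours

Layers = ⌈241/0.1⌉ = 2410.
Per-layer scan distance = 7740 / 0.24, so 32250 mm.
Scan time per layer: 32250 / 6280 → 5.1354 s.
Per-layer time = 5.1354 + 14.1, so 19.2354 s.
2410 layers × 19.2354 s/layer = 46357.314 s, i.e. 12.88 hours.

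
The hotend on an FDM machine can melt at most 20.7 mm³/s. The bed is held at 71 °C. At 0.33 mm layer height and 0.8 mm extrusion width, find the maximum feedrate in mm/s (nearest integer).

78 mm/s

A: 0.33 × 0.8 → 0.264 mm².
v_max = Q/A = 20.7/0.264 = 78.41 mm/s → 78 mm/s.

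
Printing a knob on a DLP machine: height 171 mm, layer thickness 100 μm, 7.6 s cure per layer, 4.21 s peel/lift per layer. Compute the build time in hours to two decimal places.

Number of layers: 171 / 0.1 → 1710 (rounded up).
Cycle time: 7.6 + 4.21 → 11.81 s.
Total = 1710 × 11.81 = 20195.1 s = 5.61 hours.

5.61 hours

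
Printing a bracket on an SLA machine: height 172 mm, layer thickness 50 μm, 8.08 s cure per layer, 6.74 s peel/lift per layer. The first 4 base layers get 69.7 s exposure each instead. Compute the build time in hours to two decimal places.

14.23 hours

Layers = ⌈172/0.05⌉ = 3440.
Bottom layers: 4 × (69.7 + 6.74) → 305.76 s.
Regular layers = 3436 × (8.08 + 6.74), so 50921.52 s.
Total = 305.76 + 50921.52 = 51227.28 s = 14.23 hours.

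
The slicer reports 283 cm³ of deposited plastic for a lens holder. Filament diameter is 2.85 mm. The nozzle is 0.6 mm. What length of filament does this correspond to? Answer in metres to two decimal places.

Filament cross-section = π × (2.85/2)² = 6.3794 mm².
L = 283000 mm³ / 6.3794 mm² = 44361.54 mm, i.e. 44.36 m.

44.36 m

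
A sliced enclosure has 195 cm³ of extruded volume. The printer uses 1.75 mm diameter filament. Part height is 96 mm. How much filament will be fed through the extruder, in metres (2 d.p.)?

81.07 m

Cross-section of 1.75 mm filament: π·(1.75/2)² = 2.4053 mm².
L = 195000 mm³ / 2.4053 mm² = 81070.97 mm, i.e. 81.07 m.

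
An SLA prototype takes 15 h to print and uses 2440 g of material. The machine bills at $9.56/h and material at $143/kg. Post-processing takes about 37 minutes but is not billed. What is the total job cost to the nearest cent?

$492.32

Time charge = 9.56 × 15, so $143.40.
Feedstock cost = 143 × 2440/1000 = $348.92.
Job cost: 143.40 + 348.92 = $492.32.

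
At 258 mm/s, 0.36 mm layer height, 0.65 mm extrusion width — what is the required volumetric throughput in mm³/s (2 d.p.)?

A = 0.36 × 0.65, so 0.234 mm².
Volumetric flow = 258 × 0.234 = 60.37 mm³/s.

60.37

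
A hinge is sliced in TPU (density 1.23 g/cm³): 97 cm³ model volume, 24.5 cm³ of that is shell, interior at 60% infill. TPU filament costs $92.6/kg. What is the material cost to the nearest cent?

$7.75

Interior volume: 97 − 24.5 → 72.5 cm³.
Infill volume = 0.60 × 72.5 = 43.5 cm³.
Total extruded = 24.5 + 43.5, so 68 cm³.
Mass = 68 × 1.23 = 83.64 g.
At $92.6/kg: 83.64/1000 × 92.6 = $7.75.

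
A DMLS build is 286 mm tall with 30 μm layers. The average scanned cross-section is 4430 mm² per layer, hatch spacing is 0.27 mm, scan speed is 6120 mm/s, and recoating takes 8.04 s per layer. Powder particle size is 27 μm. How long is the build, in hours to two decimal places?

28.39 hours

Number of layers: 286 / 0.03 → 9534 (rounded up).
Scan path per layer = 4430 / 0.27, so 16407.4 mm.
Scan time per layer: 16407.4 / 6120 → 2.6809 s.
Time per layer = 2.6809 + 8.04, so 10.7209 s.
Total: 9534 × 10.7209 s = 102213.0606 s → 28.39 hours.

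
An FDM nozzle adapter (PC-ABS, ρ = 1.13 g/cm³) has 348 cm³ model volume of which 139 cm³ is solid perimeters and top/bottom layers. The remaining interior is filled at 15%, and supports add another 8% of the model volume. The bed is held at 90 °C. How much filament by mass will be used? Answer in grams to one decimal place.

Infill region = 348 − 139 = 209 cm³.
Infill deposited = 0.15 × 209 = 31.35 cm³.
Support = 0.08 × 348 = 27.84 cm³.
Deposited volume: 139 + 31.35 + 27.84 → 198.19 cm³.
Mass = 198.19 × 1.13 = 223.9547 g.

224.0 g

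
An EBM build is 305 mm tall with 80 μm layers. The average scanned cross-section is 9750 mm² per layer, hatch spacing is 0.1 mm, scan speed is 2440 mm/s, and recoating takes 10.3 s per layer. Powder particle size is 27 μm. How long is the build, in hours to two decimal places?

53.23 hours

Number of layers: 305 / 0.08 → 3813 (rounded up).
Scan path per layer = 9750 / 0.1, so 97500 mm.
Per-layer scan time: 97500 / 2440 → 39.959 s.
Layer cycle: 39.959 + 10.3 → 50.259 s.
Build time = 3813 × 50.259 = 191637.567 s = 53.23 hours.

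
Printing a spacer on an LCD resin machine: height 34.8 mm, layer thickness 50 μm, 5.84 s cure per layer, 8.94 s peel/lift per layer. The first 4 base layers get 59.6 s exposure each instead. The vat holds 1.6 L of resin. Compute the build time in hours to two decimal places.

2.92 hours

Number of layers: 34.8 / 0.05 → 696 (rounded up).
Bottom layers = 4 × (59.6 + 8.94) = 274.16 s.
Normal layers = 692 × (5.84 + 8.94) = 10227.76 s.
Sum: 274.16 + 10227.76 = 10501.92 s → 2.92 hours.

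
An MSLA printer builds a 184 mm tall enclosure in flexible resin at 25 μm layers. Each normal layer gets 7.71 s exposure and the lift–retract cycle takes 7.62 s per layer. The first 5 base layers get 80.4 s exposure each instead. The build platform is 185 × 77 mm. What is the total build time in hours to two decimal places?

31.44 hours

Layer count = ceil(184 / 0.025) = 7360.
Burn-in layers = 5 × (80.4 + 7.62), so 440.1 s.
Remaining layers = 7355 × (7.71 + 7.62) = 112752.15 s.
Total = 440.1 + 112752.15 = 113192.25 s = 31.44 hours.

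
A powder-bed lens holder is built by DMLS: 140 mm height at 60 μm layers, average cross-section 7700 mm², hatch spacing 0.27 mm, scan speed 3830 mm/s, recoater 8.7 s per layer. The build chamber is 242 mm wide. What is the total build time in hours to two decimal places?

10.47 hours

Layer count = ceil(140 / 0.06) = 2334.
Hatch length per layer = 7700 / 0.27, so 28518.5 mm.
Scan time per layer: 28518.5 / 3830 → 7.4461 s.
Layer cycle = 7.4461 + 8.7, so 16.1461 s.
Build time = 2334 × 16.1461 = 37684.9974 s = 10.47 hours.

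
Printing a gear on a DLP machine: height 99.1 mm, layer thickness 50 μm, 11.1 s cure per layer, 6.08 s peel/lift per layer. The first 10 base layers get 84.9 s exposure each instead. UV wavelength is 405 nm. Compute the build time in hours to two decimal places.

Layer count = ceil(99.1 / 0.05) = 1982.
Bottom layers: 10 × (84.9 + 6.08) → 909.8 s.
Normal layers = 1972 × (11.1 + 6.08), so 33878.96 s.
Sum: 909.8 + 33878.96 = 34788.76 s → 9.66 hours.

9.66 hours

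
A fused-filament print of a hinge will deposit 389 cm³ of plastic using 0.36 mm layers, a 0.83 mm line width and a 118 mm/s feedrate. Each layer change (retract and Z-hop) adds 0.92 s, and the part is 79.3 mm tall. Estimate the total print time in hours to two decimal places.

Bead cross-section = 0.36 × 0.83 = 0.2988 mm².
Path length: 389000 mm³ / 0.2988 mm² → 1301874.2 mm.
Time extruding = 1301874.2 / 118 = 11032.8 s.
Number of layers: 79.3 / 0.36 → 221 (rounded up).
Layer-change overhead: 221 × 0.92 → 203.32 s.
Total = 11032.8 + 203.32 = 11236.12 s = 3.12 hours.

3.12 hours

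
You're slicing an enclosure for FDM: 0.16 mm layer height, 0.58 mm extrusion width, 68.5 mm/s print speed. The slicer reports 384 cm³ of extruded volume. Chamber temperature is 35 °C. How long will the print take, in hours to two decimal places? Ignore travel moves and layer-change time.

Extrusion cross-section: 0.16 × 0.58 → 0.0928 mm².
Path length: 384000 mm³ / 0.0928 mm² → 4137931 mm.
Time extruding: 4137931 / 68.5 → 60407.8 s.
Converting: 60407.8 s = 16.78 hours.

16.78 hours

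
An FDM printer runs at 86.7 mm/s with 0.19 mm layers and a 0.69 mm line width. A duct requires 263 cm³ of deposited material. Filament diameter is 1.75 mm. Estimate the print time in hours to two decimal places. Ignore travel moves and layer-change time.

6.43 hours

Extrusion cross-section = 0.19 × 0.69 = 0.1311 mm².
Total extruded path = 263000/0.1311 = 2006102.2 mm.
Extrusion time = 2006102.2 / 86.7 = 23138.4 s.
23138.4 s = 6.43 hours.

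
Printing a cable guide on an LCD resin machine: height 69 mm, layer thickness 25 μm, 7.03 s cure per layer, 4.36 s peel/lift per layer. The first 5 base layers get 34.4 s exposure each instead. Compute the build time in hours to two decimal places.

8.77 hours

Number of layers: 69 / 0.025 → 2760 (rounded up).
Bottom layers = 5 × (34.4 + 4.36) = 193.8 s.
Regular layers: 2755 × (7.03 + 4.36) → 31379.45 s.
Sum: 193.8 + 31379.45 = 31573.25 s → 8.77 hours.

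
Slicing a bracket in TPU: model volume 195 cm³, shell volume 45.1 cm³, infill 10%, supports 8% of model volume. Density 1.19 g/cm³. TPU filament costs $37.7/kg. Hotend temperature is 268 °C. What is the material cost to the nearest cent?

Volume inside the shell = 195 − 45.1, so 149.9 cm³.
Deposited infill = 0.10 × 149.9, so 14.99 cm³.
Support = 0.08 × 195 = 15.6 cm³.
Deposited volume: 45.1 + 14.99 + 15.6 → 75.69 cm³.
Mass = 75.69 × 1.19 = 90.0711 g.
Cost = 90.0711 g / 1000 × $37.7/kg = $3.40.

$3.40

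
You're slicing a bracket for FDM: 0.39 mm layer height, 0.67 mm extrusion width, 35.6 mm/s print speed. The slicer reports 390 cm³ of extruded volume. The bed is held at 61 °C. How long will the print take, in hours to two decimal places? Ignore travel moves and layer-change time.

Bead cross-section = 0.39 × 0.67, so 0.2613 mm².
Path length: 390000 mm³ / 0.2613 mm² → 1492537.3 mm.
Time extruding: 1492537.3 / 35.6 → 41925.2 s.
In the requested units: 41925.2 s = 11.65 hours.

11.65 hours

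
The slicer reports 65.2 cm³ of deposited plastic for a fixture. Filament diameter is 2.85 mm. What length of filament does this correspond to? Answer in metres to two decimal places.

10.22 m

A = π r² = π × 1.425² = 6.3794 mm².
Length = 65.2 cm³ / 6.3794 mm² = 65200 / 6.3794 = 10220.4 mm = 10.22 m.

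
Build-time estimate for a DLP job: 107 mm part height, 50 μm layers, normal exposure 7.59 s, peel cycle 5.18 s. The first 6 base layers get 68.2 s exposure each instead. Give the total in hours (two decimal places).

Layer count = ceil(107 / 0.05) = 2140.
Burn-in layers = 6 × (68.2 + 5.18), so 440.28 s.
Normal layers: 2134 × (7.59 + 5.18) → 27251.18 s.
Total = 440.28 + 27251.18 = 27691.46 s = 7.69 hours.

7.69 hours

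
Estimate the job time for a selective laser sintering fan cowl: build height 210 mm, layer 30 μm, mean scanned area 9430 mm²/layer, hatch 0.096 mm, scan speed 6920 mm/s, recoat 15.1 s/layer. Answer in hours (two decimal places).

Layers = ⌈210/0.03⌉ = 7000.
Scan path per layer: 9430 / 0.096 → 98229.2 mm.
Scan time per layer = 98229.2 / 6920 = 14.195 s.
Layer cycle = 14.195 + 15.1, so 29.295 s.
Total: 7000 × 29.295 s = 205065 s → 56.96 hours.

56.96 hours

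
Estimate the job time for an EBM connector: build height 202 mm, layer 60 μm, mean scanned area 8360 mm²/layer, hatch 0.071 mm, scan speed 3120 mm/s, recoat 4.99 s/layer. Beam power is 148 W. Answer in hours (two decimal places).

Layers = ⌈202/0.06⌉ = 3367.
Hatch length per layer = 8360 / 0.071, so 117746.5 mm.
Scan time per layer = 117746.5 / 3120, so 37.7393 s.
Time per layer = 37.7393 + 4.99 = 42.7293 s.
Build time = 3367 × 42.7293 = 143869.5531 s = 39.96 hours.

39.96 hours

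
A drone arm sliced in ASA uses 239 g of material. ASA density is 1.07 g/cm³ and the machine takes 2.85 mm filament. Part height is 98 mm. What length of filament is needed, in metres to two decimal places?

Volume = 239 g / 1.07 g·cm⁻³ = 223.3645 cm³ = 223364.5 mm³.
Cross-section of 2.85 mm filament: π·(2.85/2)² = 6.3794 mm².
L = V/A = 223364.5/6.3794 = 35013.4 mm → 35.01 m.

35.01 m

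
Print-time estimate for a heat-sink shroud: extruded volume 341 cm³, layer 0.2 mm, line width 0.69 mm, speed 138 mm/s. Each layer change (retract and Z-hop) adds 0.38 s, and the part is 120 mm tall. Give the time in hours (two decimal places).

Extrusion cross-section = 0.2 × 0.69 = 0.138 mm².
Total extruded path = 341000/0.138 = 2471014.5 mm.
Print-move time: 2471014.5 / 138 → 17905.9 s.
Layers = ⌈120/0.2⌉ = 600.
Z-hop total = 600 × 0.38, so 228 s.
Total = 17905.9 + 228 = 18133.9 s = 5.04 hours.

5.04 hours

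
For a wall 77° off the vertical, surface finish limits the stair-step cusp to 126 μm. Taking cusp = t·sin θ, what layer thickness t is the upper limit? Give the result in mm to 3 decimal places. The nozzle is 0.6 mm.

0.129 mm

t = h_c / sin θ = 0.126 / 0.9744 = 0.129 mm.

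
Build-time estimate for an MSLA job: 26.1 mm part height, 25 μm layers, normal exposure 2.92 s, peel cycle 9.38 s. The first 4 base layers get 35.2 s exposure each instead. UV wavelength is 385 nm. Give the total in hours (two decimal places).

3.60 hours

Number of layers: 26.1 / 0.025 → 1044 (rounded up).
Burn-in layers: 4 × (35.2 + 9.38) → 178.32 s.
Normal layers: 1040 × (2.92 + 9.38) → 12792 s.
Sum: 178.32 + 12792 = 12970.32 s → 3.60 hours.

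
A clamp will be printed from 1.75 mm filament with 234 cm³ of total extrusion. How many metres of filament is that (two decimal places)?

A = π r² = π × 0.875² = 2.4053 mm².
L = 234000 mm³ / 2.4053 mm² = 97285.16 mm, i.e. 97.29 m.

97.29 m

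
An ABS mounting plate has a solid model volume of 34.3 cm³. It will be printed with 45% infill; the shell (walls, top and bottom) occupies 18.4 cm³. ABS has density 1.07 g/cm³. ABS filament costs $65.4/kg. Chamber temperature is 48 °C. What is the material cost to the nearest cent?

$1.79

Interior volume = 34.3 − 18.4, so 15.9 cm³.
Deposited infill = 0.45 × 15.9, so 7.155 cm³.
Total extruded = 18.4 + 7.155, so 25.555 cm³.
Mass: 25.555 × 1.07 → 27.34385 g.
Cost = 27.34385 g / 1000 × $65.4/kg = $1.79.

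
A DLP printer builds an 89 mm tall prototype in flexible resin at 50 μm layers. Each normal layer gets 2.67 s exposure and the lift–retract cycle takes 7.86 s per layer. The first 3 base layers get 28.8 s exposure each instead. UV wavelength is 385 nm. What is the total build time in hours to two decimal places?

5.23 hours

Number of layers: 89 / 0.05 → 1780 (rounded up).
Base layers: 3 × (28.8 + 7.86) → 109.98 s.
Remaining layers = 1777 × (2.67 + 7.86), so 18711.81 s.
Total = 109.98 + 18711.81 = 18821.79 s = 5.23 hours.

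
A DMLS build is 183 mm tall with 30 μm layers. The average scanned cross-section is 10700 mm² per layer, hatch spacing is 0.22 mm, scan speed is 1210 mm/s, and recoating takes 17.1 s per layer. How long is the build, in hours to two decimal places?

Layer count = ceil(183 / 0.03) = 6100.
Per-layer scan distance = 10700 / 0.22 = 48636.4 mm.
Laser time per layer = 48636.4 / 1210, so 40.1954 s.
Layer cycle = 40.1954 + 17.1 = 57.2954 s.
6100 layers × 57.2954 s/layer = 349501.94 s, i.e. 97.08 hours.

97.08 hours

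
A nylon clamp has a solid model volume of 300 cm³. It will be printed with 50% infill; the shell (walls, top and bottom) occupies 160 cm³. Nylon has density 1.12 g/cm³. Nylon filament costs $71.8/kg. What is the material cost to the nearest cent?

Interior volume = 300 − 160 = 140 cm³.
Infill volume = 0.50 × 140, so 70 cm³.
Total printed volume: 160 + 70 → 230 cm³.
Mass = 230 × 1.12, so 257.6 g.
At $71.8/kg: 257.6/1000 × 71.8 = $18.50.

$18.50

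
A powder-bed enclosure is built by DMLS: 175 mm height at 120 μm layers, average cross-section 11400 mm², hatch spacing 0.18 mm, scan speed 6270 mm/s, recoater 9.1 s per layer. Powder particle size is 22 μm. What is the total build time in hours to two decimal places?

7.78 hours

Layer count = ceil(175 / 0.12) = 1459.
Per-layer scan distance = 11400 / 0.18, so 63333.3 mm.
Per-layer scan time = 63333.3 / 6270, so 10.101 s.
Per-layer time = 10.101 + 9.1, so 19.201 s.
Build time = 1459 × 19.201 = 28014.259 s = 7.78 hours.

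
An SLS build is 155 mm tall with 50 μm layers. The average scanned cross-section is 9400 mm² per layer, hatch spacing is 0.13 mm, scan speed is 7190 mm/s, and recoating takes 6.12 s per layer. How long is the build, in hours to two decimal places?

Layers = ⌈155/0.05⌉ = 3100.
Scan path per layer = 9400 / 0.13 = 72307.7 mm.
Scan time per layer = 72307.7 / 7190, so 10.0567 s.
Layer cycle = 10.0567 + 6.12 = 16.1767 s.
3100 layers × 16.1767 s/layer = 50147.77 s, i.e. 13.93 hours.

13.93 hours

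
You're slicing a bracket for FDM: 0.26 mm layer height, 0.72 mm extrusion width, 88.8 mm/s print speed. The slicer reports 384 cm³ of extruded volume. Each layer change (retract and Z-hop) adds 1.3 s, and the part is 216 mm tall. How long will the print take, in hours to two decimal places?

6.72 hours

Bead cross-section = 0.26 × 0.72 = 0.1872 mm².
Toolpath length = 384 cm³ / 0.1872 mm² = 384000 / 0.1872 = 2051282.1 mm.
Extrusion time: 2051282.1 / 88.8 → 23100 s.
Layers = ⌈216/0.26⌉ = 831.
Z-hop total: 831 × 1.3 → 1080.3 s.
Total = 23100 + 1080.3 = 24180.3 s = 6.72 hours.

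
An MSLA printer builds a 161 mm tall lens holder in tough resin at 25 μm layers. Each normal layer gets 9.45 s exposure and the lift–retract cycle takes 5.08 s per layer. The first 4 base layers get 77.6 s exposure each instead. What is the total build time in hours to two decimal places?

Number of layers: 161 / 0.025 → 6440 (rounded up).
Base layers = 4 × (77.6 + 5.08), so 330.72 s.
Regular layers: 6436 × (9.45 + 5.08) → 93515.08 s.
Total = 330.72 + 93515.08 = 93845.8 s = 26.07 hours.

26.07 hours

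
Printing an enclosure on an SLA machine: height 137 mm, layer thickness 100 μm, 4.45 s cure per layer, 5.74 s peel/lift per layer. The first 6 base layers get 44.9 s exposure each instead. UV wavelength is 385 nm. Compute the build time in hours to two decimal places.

Layers = ⌈137/0.1⌉ = 1370.
Base layers = 6 × (44.9 + 5.74), so 303.84 s.
Normal layers = 1364 × (4.45 + 5.74) = 13899.16 s.
Sum: 303.84 + 13899.16 = 14203 s → 3.95 hours.

3.95 hours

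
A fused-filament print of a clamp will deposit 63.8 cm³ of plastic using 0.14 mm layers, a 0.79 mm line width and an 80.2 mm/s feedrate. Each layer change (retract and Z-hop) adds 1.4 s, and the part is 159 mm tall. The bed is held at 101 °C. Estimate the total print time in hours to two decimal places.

2.44 hours

Line area = 0.14 × 0.79, so 0.1106 mm².
Toolpath length = 63.8 cm³ / 0.1106 mm² = 63800 / 0.1106 = 576853.5 mm.
Print-move time = 576853.5 / 80.2, so 7192.7 s.
Layer count = ceil(159 / 0.14) = 1136.
Non-print overhead = 1136 × 1.4 = 1590.4 s.
Altogether 7192.7 + 1590.4 = 8783.1 s, i.e. 2.44 hours.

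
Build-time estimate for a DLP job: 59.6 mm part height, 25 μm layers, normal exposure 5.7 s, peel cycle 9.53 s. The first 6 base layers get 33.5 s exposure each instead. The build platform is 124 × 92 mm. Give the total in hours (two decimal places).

10.13 hours

Layers = ⌈59.6/0.025⌉ = 2384.
Burn-in layers = 6 × (33.5 + 9.53), so 258.18 s.
Normal layers = 2378 × (5.7 + 9.53), so 36216.94 s.
Total = 258.18 + 36216.94 = 36475.12 s = 10.13 hours.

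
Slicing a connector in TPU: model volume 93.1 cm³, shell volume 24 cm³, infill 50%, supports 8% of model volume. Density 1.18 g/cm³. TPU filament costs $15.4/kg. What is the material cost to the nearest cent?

Volume inside the shell = 93.1 − 24, so 69.1 cm³.
Infill deposited = 0.50 × 69.1 = 34.55 cm³.
Support = 0.08 × 93.1, so 7.448 cm³.
Deposited volume = 24 + 34.55 + 7.448 = 65.998 cm³.
Mass = 65.998 × 1.18, so 77.87764 g.
At $15.4/kg: 77.87764/1000 × 15.4 = $1.20.

$1.20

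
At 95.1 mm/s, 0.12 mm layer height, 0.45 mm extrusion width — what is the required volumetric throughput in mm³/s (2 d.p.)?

Extrusion cross-section = 0.12 × 0.45 = 0.054 mm².
Q = v·A = 95.1 × 0.054 = 5.14 mm³/s.

5.14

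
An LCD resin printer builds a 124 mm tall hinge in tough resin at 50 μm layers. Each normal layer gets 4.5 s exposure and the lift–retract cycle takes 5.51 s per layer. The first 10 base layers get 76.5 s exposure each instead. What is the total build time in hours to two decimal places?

7.10 hours

Layers = ⌈124/0.05⌉ = 2480.
Burn-in layers = 10 × (76.5 + 5.51), so 820.1 s.
Normal layers = 2470 × (4.5 + 5.51), so 24724.7 s.
Total = 820.1 + 24724.7 = 25544.8 s = 7.10 hours.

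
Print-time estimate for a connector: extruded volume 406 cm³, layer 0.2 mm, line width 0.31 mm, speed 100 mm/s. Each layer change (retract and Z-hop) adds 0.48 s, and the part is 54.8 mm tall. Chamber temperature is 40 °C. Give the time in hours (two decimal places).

18.23 hours

Bead cross-section: 0.2 × 0.31 → 0.062 mm².
Toolpath length = 406 cm³ / 0.062 mm² = 406000 / 0.062 = 6548387.1 mm.
Print-move time = 6548387.1 / 100, so 65483.9 s.
Layer count = ceil(54.8 / 0.2) = 274.
Layer-change overhead = 274 × 0.48 = 131.52 s.
Total = 65483.9 + 131.52 = 65615.42 s = 18.23 hours.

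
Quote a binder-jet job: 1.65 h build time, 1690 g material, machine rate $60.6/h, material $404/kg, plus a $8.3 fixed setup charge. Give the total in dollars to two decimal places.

$791.05

Time charge: 60.6 × 1.65 → $99.99.
Feedstock cost = 404 × 1690/1000, so $682.76.
Adding setup: 99.99 + 682.76 + 8.3 → $791.05.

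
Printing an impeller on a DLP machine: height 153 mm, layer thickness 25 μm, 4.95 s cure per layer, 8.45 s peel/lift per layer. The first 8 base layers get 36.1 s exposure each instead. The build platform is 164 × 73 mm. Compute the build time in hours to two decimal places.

22.85 hours

Layer count = ceil(153 / 0.025) = 6120.
Bottom layers = 8 × (36.1 + 8.45) = 356.4 s.
Regular layers = 6112 × (4.95 + 8.45) = 81900.8 s.
Total = 356.4 + 81900.8 = 82257.2 s = 22.85 hours.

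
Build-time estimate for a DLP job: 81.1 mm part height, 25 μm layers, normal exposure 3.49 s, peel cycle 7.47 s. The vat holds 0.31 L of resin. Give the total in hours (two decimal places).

9.88 hours

Layer count = ceil(81.1 / 0.025) = 3244.
Each layer takes: 3.49 + 7.47 → 10.96 s.
Build time: 3244 × 10.96 s = 35554.24 s, i.e. 9.88 hours.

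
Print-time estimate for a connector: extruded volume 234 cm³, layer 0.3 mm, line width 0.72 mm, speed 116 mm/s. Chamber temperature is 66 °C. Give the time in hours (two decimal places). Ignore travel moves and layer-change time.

2.59 hours

Line area = 0.3 × 0.72 = 0.216 mm².
Total extruded path = 234000/0.216 = 1083333.3 mm.
Print-move time = 1083333.3 / 116 = 9339.1 s.
9339.1 s = 2.59 hours.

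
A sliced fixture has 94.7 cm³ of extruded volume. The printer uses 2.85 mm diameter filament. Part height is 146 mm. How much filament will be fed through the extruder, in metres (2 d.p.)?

Filament cross-section = π × (2.85/2)² = 6.3794 mm².
Length = 94.7 cm³ / 6.3794 mm² = 94700 / 6.3794 = 14844.66 mm = 14.84 m.

14.84 m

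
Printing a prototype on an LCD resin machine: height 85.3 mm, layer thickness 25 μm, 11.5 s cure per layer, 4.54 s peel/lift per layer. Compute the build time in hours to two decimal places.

Layer count = ceil(85.3 / 0.025) = 3412.
Each layer takes = 11.5 + 4.54 = 16.04 s.
Build time: 3412 × 16.04 s = 54728.48 s, i.e. 15.20 hours.

15.20 hours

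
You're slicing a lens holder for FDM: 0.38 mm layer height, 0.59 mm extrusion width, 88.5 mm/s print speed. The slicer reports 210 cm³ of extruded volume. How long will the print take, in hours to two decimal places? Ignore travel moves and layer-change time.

Bead cross-section = 0.38 × 0.59 = 0.2242 mm².
Path length: 210000 mm³ / 0.2242 mm² → 936663.7 mm.
Time extruding: 936663.7 / 88.5 → 10583.8 s.
In the requested units: 10583.8 s = 2.94 hours.

2.94 hours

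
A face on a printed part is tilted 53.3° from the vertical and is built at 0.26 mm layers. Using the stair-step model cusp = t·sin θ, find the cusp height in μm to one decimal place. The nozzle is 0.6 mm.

Cusp = layer height × sin(53.3°) = 0.26 × 0.8018 = 0.208468 mm = 208.5 μm.

208.5 μm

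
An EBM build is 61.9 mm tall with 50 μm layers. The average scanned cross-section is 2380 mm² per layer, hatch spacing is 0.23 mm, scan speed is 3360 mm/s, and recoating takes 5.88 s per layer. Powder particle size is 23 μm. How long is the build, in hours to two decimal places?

Layer count = ceil(61.9 / 0.05) = 1238.
Per-layer scan distance = 2380 / 0.23 = 10347.8 mm.
Beam time per layer: 10347.8 / 3360 → 3.0797 s.
Per-layer time: 3.0797 + 5.88 → 8.9597 s.
1238 layers × 8.9597 s/layer = 11092.1086 s, i.e. 3.08 hours.

3.08 hours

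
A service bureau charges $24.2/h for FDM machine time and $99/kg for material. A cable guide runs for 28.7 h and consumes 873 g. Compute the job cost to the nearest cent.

$780.97

Time charge: 24.2 × 28.7 → $694.54.
Material cost = 99 × 873/1000 = $86.427.
Job cost: 694.54 + 86.427 = 780.967 ≈ $780.97.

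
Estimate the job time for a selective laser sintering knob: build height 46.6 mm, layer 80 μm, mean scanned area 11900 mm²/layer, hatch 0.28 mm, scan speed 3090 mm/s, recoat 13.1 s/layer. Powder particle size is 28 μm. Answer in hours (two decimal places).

4.35 hours

Layer count = ceil(46.6 / 0.08) = 583.
Hatch length per layer: 11900 / 0.28 → 42500 mm.
Laser time per layer = 42500 / 3090 = 13.754 s.
Layer cycle: 13.754 + 13.1 → 26.854 s.
Build time = 583 × 26.854 = 15655.882 s = 4.35 hours.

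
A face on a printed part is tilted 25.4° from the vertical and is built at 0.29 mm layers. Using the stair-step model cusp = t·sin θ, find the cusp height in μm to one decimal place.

124.4 μm

sin(25.4°) = 0.4289, so cusp = 0.29 × 0.4289 = 0.124381 mm → 124.4 μm.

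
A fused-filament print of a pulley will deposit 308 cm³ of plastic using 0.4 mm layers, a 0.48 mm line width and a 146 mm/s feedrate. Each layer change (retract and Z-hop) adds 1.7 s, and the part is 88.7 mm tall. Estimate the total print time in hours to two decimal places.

Line area = 0.4 × 0.48, so 0.192 mm².
Path length: 308000 mm³ / 0.192 mm² → 1604166.7 mm.
Extrusion time = 1604166.7 / 146 = 10987.4 s.
Layer count = ceil(88.7 / 0.4) = 222.
Z-hop total = 222 × 1.7, so 377.4 s.
Total = 10987.4 + 377.4 = 11364.8 s = 3.16 hours.

3.16 hours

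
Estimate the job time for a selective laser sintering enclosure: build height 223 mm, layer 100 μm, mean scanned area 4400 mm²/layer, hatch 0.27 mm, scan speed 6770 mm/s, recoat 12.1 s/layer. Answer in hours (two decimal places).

Number of layers: 223 / 0.1 → 2230 (rounded up).
Hatch length per layer = 4400 / 0.27 = 16296.3 mm.
Laser time per layer = 16296.3 / 6770, so 2.4071 s.
Time per layer: 2.4071 + 12.1 → 14.5071 s.
Build time = 2230 × 14.5071 = 32350.833 s = 8.99 hours.

8.99 hours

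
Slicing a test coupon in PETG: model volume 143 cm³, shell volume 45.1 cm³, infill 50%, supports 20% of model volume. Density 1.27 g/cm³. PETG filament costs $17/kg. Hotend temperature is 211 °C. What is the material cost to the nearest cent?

Infill region = 143 − 45.1 = 97.9 cm³.
Infill volume: 0.50 × 97.9 → 48.95 cm³.
Support = 0.20 × 143, so 28.6 cm³.
Total extruded: 45.1 + 48.95 + 28.6 → 122.65 cm³.
Mass = 122.65 × 1.27, so 155.7655 g.
Cost = 155.7655 g / 1000 × $17/kg = $2.65.

$2.65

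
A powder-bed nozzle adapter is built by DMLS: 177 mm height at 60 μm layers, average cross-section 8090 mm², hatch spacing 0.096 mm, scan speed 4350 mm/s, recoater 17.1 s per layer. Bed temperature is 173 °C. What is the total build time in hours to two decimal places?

29.89 hours

Layers = ⌈177/0.06⌉ = 2950.
Hatch length per layer: 8090 / 0.096 → 84270.8 mm.
Laser time per layer = 84270.8 / 4350, so 19.3726 s.
Time per layer = 19.3726 + 17.1 = 36.4726 s.
Total: 2950 × 36.4726 s = 107594.17 s → 29.89 hours.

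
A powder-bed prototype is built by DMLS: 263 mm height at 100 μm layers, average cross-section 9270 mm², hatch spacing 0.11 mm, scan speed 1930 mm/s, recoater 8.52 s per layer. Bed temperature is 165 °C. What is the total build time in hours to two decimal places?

38.12 hours

Layers = ⌈263/0.1⌉ = 2630.
Hatch length per layer = 9270 / 0.11, so 84272.7 mm.
Laser time per layer: 84272.7 / 1930 → 43.6646 s.
Time per layer: 43.6646 + 8.52 → 52.1846 s.
2630 layers × 52.1846 s/layer = 137245.498 s, i.e. 38.12 hours.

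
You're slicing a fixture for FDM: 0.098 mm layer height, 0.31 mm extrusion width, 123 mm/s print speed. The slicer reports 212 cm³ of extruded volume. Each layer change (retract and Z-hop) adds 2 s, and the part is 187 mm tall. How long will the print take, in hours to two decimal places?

16.82 hours

Line area = 0.098 × 0.31, so 0.03038 mm².
Total extruded path = 212000/0.03038 = 6978275.2 mm.
Print-move time = 6978275.2 / 123 = 56733.9 s.
Number of layers: 187 / 0.098 → 1909 (rounded up).
Layer-change overhead = 1909 × 2 = 3818 s.
Altogether 56733.9 + 3818 = 60551.9 s, i.e. 16.82 hours.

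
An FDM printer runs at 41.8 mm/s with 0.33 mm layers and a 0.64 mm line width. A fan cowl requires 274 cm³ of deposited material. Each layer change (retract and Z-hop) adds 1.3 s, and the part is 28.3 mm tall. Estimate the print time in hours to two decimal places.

Bead cross-section = 0.33 × 0.64, so 0.2112 mm².
Path length: 274000 mm³ / 0.2112 mm² → 1297348.5 mm.
Time extruding = 1297348.5 / 41.8 = 31037 s.
Layers = ⌈28.3/0.33⌉ = 86.
Non-print overhead: 86 × 1.3 → 111.8 s.
Total = 31037 + 111.8 = 31148.8 s = 8.65 hours.

8.65 hours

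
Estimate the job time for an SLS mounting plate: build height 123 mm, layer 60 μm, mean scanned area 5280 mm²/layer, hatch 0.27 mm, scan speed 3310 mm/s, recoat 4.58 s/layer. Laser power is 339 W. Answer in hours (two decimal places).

5.97 hours

Layer count = ceil(123 / 0.06) = 2050.
Hatch length per layer = 5280 / 0.27, so 19555.6 mm.
Laser time per layer = 19555.6 / 3310, so 5.908 s.
Time per layer = 5.908 + 4.58, so 10.488 s.
Total: 2050 × 10.488 s = 21500.4 s → 5.97 hours.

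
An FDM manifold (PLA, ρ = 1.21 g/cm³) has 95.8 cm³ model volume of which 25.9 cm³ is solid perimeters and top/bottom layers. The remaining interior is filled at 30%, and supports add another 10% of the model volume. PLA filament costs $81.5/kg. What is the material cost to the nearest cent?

Infill region: 95.8 − 25.9 → 69.9 cm³.
Infill deposited: 0.30 × 69.9 → 20.97 cm³.
Support = 0.10 × 95.8, so 9.58 cm³.
Total printed volume: 25.9 + 20.97 + 9.58 → 56.45 cm³.
Mass: 56.45 × 1.21 → 68.3045 g.
At $81.5/kg: 68.3045/1000 × 81.5 = $5.57.

$5.57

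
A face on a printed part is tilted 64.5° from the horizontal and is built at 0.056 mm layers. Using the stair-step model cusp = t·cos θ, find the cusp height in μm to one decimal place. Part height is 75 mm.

Cusp = layer height × cos(64.5°) = 0.056 × 0.4305 = 0.024108 mm = 24.1 μm.

24.1 μm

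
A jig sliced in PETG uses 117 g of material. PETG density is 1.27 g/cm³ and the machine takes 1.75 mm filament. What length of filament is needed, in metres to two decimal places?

38.30 m

Volume = 117 g / 1.27 g·cm⁻³ = 92.126 cm³ = 92126 mm³.
Filament cross-section = π × (1.75/2)² = 2.4053 mm².
L = V/A = 92126/2.4053 = 38301.25 mm → 38.30 m.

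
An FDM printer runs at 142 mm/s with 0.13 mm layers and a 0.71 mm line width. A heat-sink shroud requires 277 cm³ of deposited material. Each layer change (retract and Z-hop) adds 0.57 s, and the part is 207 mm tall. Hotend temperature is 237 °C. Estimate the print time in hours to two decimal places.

6.12 hours

Bead cross-section: 0.13 × 0.71 → 0.0923 mm².
Toolpath length = 277 cm³ / 0.0923 mm² = 277000 / 0.0923 = 3001083.4 mm.
Time extruding = 3001083.4 / 142, so 21134.4 s.
Layer count = ceil(207 / 0.13) = 1593.
Z-hop total = 1593 × 0.57, so 908.01 s.
Total = 21134.4 + 908.01 = 22042.41 s = 6.12 hours.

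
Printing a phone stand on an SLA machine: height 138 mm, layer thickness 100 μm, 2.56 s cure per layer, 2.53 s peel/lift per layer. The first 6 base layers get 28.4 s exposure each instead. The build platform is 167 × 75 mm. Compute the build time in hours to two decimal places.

1.99 hours

Layer count = ceil(138 / 0.1) = 1380.
Burn-in layers = 6 × (28.4 + 2.53) = 185.58 s.
Normal layers = 1374 × (2.56 + 2.53), so 6993.66 s.
Sum: 185.58 + 6993.66 = 7179.24 s → 1.99 hours.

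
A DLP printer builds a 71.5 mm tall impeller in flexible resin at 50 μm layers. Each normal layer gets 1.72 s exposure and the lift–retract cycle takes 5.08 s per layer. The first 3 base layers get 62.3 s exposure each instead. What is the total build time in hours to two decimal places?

2.75 hours

Layers = ⌈71.5/0.05⌉ = 1430.
Base layers = 3 × (62.3 + 5.08) = 202.14 s.
Regular layers = 1427 × (1.72 + 5.08), so 9703.6 s.
Total = 202.14 + 9703.6 = 9905.74 s = 2.75 hours.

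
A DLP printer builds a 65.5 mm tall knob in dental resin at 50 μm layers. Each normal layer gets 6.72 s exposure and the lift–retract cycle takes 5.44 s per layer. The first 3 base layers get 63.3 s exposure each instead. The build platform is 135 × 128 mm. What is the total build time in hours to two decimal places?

Layer count = ceil(65.5 / 0.05) = 1310.
Bottom layers = 3 × (63.3 + 5.44), so 206.22 s.
Remaining layers: 1307 × (6.72 + 5.44) → 15893.12 s.
Total = 206.22 + 15893.12 = 16099.34 s = 4.47 hours.

4.47 hours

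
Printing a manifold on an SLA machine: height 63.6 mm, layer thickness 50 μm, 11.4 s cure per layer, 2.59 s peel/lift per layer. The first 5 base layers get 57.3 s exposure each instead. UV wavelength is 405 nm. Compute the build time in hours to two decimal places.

Layers = ⌈63.6/0.05⌉ = 1272.
Base layers: 5 × (57.3 + 2.59) → 299.45 s.
Remaining layers = 1267 × (11.4 + 2.59) = 17725.33 s.
Total = 299.45 + 17725.33 = 18024.78 s = 5.01 hours.

5.01 hours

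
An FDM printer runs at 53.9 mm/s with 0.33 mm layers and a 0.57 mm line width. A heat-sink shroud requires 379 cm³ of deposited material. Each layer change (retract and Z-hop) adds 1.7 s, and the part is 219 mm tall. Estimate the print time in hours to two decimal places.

10.70 hours

Bead cross-section = 0.33 × 0.57 = 0.1881 mm².
Path length: 379000 mm³ / 0.1881 mm² → 2014885.7 mm.
Print-move time: 2014885.7 / 53.9 → 37381.9 s.
Number of layers: 219 / 0.33 → 664 (rounded up).
Layer-change overhead = 664 × 1.7, so 1128.8 s.
Total = 37381.9 + 1128.8 = 38510.7 s = 10.70 hours.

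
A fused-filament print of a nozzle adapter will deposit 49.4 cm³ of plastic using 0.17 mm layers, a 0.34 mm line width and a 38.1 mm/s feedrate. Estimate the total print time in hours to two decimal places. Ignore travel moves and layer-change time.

Extrusion cross-section = 0.17 × 0.34 = 0.0578 mm².
Path length: 49400 mm³ / 0.0578 mm² → 854671.3 mm.
Time extruding = 854671.3 / 38.1 = 22432.3 s.
Converting: 22432.3 s = 6.23 hours.

6.23 hours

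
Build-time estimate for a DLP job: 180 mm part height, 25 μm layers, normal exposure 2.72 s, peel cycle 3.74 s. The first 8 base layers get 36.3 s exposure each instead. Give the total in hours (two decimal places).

12.99 hours

Layer count = ceil(180 / 0.025) = 7200.
Burn-in layers = 8 × (36.3 + 3.74) = 320.32 s.
Remaining layers: 7192 × (2.72 + 3.74) → 46460.32 s.
Total = 320.32 + 46460.32 = 46780.64 s = 12.99 hours.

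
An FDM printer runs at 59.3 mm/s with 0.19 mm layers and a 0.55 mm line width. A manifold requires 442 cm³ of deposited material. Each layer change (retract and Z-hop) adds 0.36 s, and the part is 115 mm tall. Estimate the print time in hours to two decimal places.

19.87 hours

Bead cross-section = 0.19 × 0.55, so 0.1045 mm².
Total extruded path = 442000/0.1045 = 4229665.1 mm.
Time extruding = 4229665.1 / 59.3, so 71326.6 s.
Layer count = ceil(115 / 0.19) = 606.
Non-print overhead = 606 × 0.36 = 218.16 s.
Altogether 71326.6 + 218.16 = 71544.76 s, i.e. 19.87 hours.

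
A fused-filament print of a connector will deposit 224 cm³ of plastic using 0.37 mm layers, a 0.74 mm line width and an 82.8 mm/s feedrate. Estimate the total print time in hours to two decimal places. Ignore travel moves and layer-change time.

2.74 hours

Line area: 0.37 × 0.74 → 0.2738 mm².
Total extruded path = 224000/0.2738 = 818115.4 mm.
Extrusion time = 818115.4 / 82.8, so 9880.6 s.
In the requested units: 9880.6 s = 2.74 hours.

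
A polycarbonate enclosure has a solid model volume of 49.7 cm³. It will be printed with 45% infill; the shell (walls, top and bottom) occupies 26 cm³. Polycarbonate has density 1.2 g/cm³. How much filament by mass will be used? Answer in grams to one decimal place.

44.0 g

Infill region = 49.7 − 26, so 23.7 cm³.
Infill deposited = 0.45 × 23.7 = 10.665 cm³.
Total printed volume = 26 + 10.665, so 36.665 cm³.
Mass = 36.665 × 1.2 = 43.998 g.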